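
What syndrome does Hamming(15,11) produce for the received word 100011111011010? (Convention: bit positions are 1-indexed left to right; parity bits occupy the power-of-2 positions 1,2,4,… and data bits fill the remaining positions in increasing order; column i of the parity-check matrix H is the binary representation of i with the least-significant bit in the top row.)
Syndrome s = H · r^T (mod 2), r = 100011111011010:
  s[0] = (101010101010101)·(100011111011010) mod 2 = 1+0+0+0+1+0+1+0+1+0+1+0+0+0+0 mod 2 = 1
  s[1] = (011001100110011)·(100011111011010) mod 2 = 0+0+0+0+0+1+1+0+0+0+1+0+0+1+0 mod 2 = 0
  s[2] = (000111100001111)·(100011111011010) mod 2 = 0+0+0+0+1+1+1+0+0+0+0+1+0+1+0 mod 2 = 1
  s[3] = (000000011111111)·(100011111011010) mod 2 = 0+0+0+0+0+0+0+1+1+0+1+1+0+1+0 mod 2 = 1
Syndrome = 1011
Non-zero syndrome: error at position 13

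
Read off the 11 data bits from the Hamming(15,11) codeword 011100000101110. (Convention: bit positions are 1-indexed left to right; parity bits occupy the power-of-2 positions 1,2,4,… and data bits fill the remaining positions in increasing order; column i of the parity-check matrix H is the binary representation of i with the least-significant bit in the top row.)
Parity bits occupy power-of-2 positions; data bits are at positions {3,5,6,7,9,10,11,12,13,14,15} (1-indexed).
Extract: c[3]=1 c[5]=0 c[6]=0 c[7]=0 c[9]=0 c[10]=1 c[11]=0 c[12]=1 c[13]=1 c[14]=1 c[15]=0
Data = 10000101110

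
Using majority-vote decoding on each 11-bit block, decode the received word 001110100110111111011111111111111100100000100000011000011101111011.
Split into 11-bit blocks and majority-vote each:
  block 1 = 00111010011: 6 ones, 5 zeros → 1
  block 2 = 01111110111: 9 ones, 2 zeros → 1
  block 3 = 11111111111: 11 ones, 0 zeros → 1
  block 4 = 10010000010: 3 ones, 8 zeros → 0
  block 5 = 00000110000: 2 ones, 9 zeros → 0
  block 6 = 11101111011: 9 ones, 2 zeros → 1
Decoded = 111001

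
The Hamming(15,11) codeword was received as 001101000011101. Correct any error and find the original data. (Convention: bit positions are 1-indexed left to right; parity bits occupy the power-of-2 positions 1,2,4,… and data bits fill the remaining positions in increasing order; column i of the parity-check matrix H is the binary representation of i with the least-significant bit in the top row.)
Syndrome s = H · r^T (mod 2), r = 001101000011101:
  s[0] = (101010101010101)·(001101000011101) mod 2 = 0+0+1+0+0+0+0+0+0+0+1+0+1+0+1 mod 2 = 0
  s[1] = (011001100110011)·(001101000011101) mod 2 = 0+0+1+0+0+1+0+0+0+0+1+0+0+0+1 mod 2 = 0
  s[2] = (000111100001111)·(001101000011101) mod 2 = 0+0+0+1+0+1+0+0+0+0+0+1+1+0+1 mod 2 = 1
  s[3] = (000000011111111)·(001101000011101) mod 2 = 0+0+0+0+0+0+0+0+0+0+1+1+1+0+1 mod 2 = 0
Syndrome = 0010
Column 4 of H equals this syndrome → error at bit 4 (1-indexed).
Flip bit 4: 001101000011101 → 001001000011101
Extract data bits at positions {3,5,6,7,9,10,11,12,13,14,15}: 10100011101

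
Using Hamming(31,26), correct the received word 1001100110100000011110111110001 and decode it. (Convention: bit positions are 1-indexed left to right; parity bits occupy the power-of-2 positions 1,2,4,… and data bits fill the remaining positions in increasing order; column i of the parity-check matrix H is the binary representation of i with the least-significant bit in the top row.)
Syndrome s = H · r^T (mod 2), r = 1001100110100000011110111110001:
  s[0] = (1010101010101010101010101010101)·(1001100110100000011110111110001) mod 2 = 1+0+0+0+1+0+0+0+1+0+1+0+0+0+0+0+0+0+1+0+1+0+1+0+1+0+1+0+0+0+1 mod 2 = 0
  s[1] = (0110011001100110011001100110011)·(1001100110100000011110111110001) mod 2 = 0+0+0+0+0+0+0+0+0+0+1+0+0+0+0+0+0+1+1+0+0+0+1+0+0+1+1+0+0+0+1 mod 2 = 1
  s[2] = (0001111000011110000111100001111)·(1001100110100000011110111110001) mod 2 = 0+0+0+1+1+0+0+0+0+0+0+0+0+0+0+0+0+0+0+1+1+0+1+0+0+0+0+0+0+0+1 mod 2 = 0
  s[3] = (0000000111111110000000011111111)·(1001100110100000011110111110001) mod 2 = 0+0+0+0+0+0+0+1+1+0+1+0+0+0+0+0+0+0+0+0+0+0+0+1+1+1+1+0+0+0+1 mod 2 = 0
  s[4] = (0000000000000001111111111111111)·(1001100110100000011110111110001) mod 2 = 0+0+0+0+0+0+0+0+0+0+0+0+0+0+0+0+0+1+1+1+1+0+1+1+1+1+1+0+0+0+1 mod 2 = 0
Syndrome = 01000
Column 2 of H equals this syndrome → error at bit 2 (1-indexed).
Flip bit 2: 1001100110100000011110111110001 → 1101100110100000011110111110001
Extract data bits at positions {3,5,6,7,9,10,11,12,13,14,15,17,18,19,20,21,22,23,24,25,26,27,28,29,30,31}: 01001010000011110111110001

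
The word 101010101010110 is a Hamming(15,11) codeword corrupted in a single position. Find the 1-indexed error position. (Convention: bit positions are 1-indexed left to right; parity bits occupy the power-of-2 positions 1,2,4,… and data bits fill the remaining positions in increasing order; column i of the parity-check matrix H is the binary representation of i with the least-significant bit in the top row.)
Syndrome s = H · r^T (mod 2), r = 101010101010110:
  s[0] = (101010101010101)·(101010101010110) mod 2 = 1+0+1+0+1+0+1+0+1+0+1+0+1+0+0 mod 2 = 1
  s[1] = (011001100110011)·(101010101010110) mod 2 = 0+0+1+0+0+0+1+0+0+0+1+0+0+1+0 mod 2 = 0
  s[2] = (000111100001111)·(101010101010110) mod 2 = 0+0+0+0+1+0+1+0+0+0+0+0+1+1+0 mod 2 = 0
  s[3] = (000000011111111)·(101010101010110) mod 2 = 0+0+0+0+0+0+0+0+1+0+1+0+1+1+0 mod 2 = 0
Syndrome = 1000
Column i of H is the binary representation of i, so the syndrome is the binary index of the flipped bit.
Read s = 1000 with s[0] as LSB: 1·2^0 + 0·2^1 + 0·2^2 + 0·2^3 = 1.
Error is at bit position 1.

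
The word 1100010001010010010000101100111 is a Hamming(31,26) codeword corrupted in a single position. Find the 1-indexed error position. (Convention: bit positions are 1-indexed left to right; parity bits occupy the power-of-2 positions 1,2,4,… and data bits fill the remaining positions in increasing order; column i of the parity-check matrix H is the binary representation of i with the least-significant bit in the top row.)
Syndrome s = H · r^T (mod 2), r = 1100010001010010010000101100111:
  s[0] = (1010101010101010101010101010101)·(1100010001010010010000101100111) mod 2 = 1+0+0+0+0+0+0+0+0+0+0+0+0+0+1+0+0+0+0+0+0+0+1+0+1+0+0+0+1+0+1 mod 2 = 0
  s[1] = (0110011001100110011001100110011)·(1100010001010010010000101100111) mod 2 = 0+1+0+0+0+1+0+0+0+1+0+0+0+0+1+0+0+1+0+0+0+0+1+0+0+1+0+0+0+1+1 mod 2 = 1
  s[2] = (0001111000011110000111100001111)·(1100010001010010010000101100111) mod 2 = 0+0+0+0+0+1+0+0+0+0+0+1+0+0+1+0+0+0+0+0+0+0+1+0+0+0+0+0+1+1+1 mod 2 = 1
  s[3] = (0000000111111110000000011111111)·(1100010001010010010000101100111) mod 2 = 0+0+0+0+0+0+0+0+0+1+0+1+0+0+1+0+0+0+0+0+0+0+0+0+1+1+0+0+1+1+1 mod 2 = 0
  s[4] = (0000000000000001111111111111111)·(1100010001010010010000101100111) mod 2 = 0+0+0+0+0+0+0+0+0+0+0+0+0+0+0+0+0+1+0+0+0+0+1+0+1+1+0+0+1+1+1 mod 2 = 1
Syndrome = 01101
Column i of H is the binary representation of i, so the syndrome is the binary index of the flipped bit.
Read s = 01101 with s[0] as LSB: 0·2^0 + 1·2^1 + 1·2^2 + 0·2^3 + 1·2^4 = 22.
Error is at bit position 22.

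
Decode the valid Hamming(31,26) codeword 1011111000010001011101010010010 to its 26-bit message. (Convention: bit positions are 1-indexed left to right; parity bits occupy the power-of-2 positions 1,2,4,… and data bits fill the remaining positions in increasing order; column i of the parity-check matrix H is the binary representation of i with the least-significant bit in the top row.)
Parity bits occupy power-of-2 positions; data bits are at positions {3,5,6,7,9,10,11,12,13,14,15,17,18,19,20,21,22,23,24,25,26,27,28,29,30,31} (1-indexed).
Extract: c[3]=1 c[5]=1 c[6]=1 c[7]=1 c[9]=0 c[10]=0 c[11]=0 c[12]=1 c[13]=0 c[14]=0 c[15]=0 c[17]=0 c[18]=1 c[19]=1 c[20]=1 c[21]=0 c[22]=1 c[23]=0 c[24]=1 c[25]=0 c[26]=0 c[27]=1 c[28]=0 c[29]=0 c[30]=1 c[31]=0
Data = 11110001000011101010010010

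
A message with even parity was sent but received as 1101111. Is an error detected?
Sum of received bits: 1+1+0+1+1+1+1 = 6; 6 mod 2 = 0. Result is 0 → no error detected.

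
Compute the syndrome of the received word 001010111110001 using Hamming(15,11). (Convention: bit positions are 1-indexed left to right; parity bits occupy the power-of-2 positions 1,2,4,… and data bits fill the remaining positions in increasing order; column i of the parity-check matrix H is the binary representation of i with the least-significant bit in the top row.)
Syndrome s = H · r^T (mod 2), r = 001010111110001:
  s[0] = (101010101010101)·(001010111110001) mod 2 = 0+0+1+0+1+0+1+0+1+0+1+0+0+0+1 mod 2 = 0
  s[1] = (011001100110011)·(001010111110001) mod 2 = 0+0+1+0+0+0+1+0+0+1+1+0+0+0+1 mod 2 = 1
  s[2] = (000111100001111)·(001010111110001) mod 2 = 0+0+0+0+1+0+1+0+0+0+0+0+0+0+1 mod 2 = 1
  s[3] = (000000011111111)·(001010111110001) mod 2 = 0+0+0+0+0+0+0+1+1+1+1+0+0+0+1 mod 2 = 1
Syndrome = 0111
Non-zero syndrome: error at position 14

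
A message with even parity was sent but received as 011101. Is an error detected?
Sum of received bits: 0+1+1+1+0+1 = 4; 4 mod 2 = 0. Result is 0 → no error detected.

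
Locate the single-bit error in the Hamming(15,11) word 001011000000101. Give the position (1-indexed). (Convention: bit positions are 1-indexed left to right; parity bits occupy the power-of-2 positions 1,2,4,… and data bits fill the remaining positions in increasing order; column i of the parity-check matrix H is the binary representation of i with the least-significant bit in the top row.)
Syndrome s = H · r^T (mod 2), r = 001011000000101:
  s[0] = (101010101010101)·(001011000000101) mod 2 = 0+0+1+0+1+0+0+0+0+0+0+0+1+0+1 mod 2 = 0
  s[1] = (011001100110011)·(001011000000101) mod 2 = 0+0+1+0+0+1+0+0+0+0+0+0+0+0+1 mod 2 = 1
  s[2] = (000111100001111)·(001011000000101) mod 2 = 0+0+0+0+1+1+0+0+0+0+0+0+1+0+1 mod 2 = 0
  s[3] = (000000011111111)·(001011000000101) mod 2 = 0+0+0+0+0+0+0+0+0+0+0+0+1+0+1 mod 2 = 0
Syndrome = 0100
Column i of H is the binary representation of i, so the syndrome is the binary index of the flipped bit.
Read s = 0100 with s[0] as LSB: 0·2^0 + 1·2^1 + 0·2^2 + 0·2^3 = 2.
Error is at bit position 2.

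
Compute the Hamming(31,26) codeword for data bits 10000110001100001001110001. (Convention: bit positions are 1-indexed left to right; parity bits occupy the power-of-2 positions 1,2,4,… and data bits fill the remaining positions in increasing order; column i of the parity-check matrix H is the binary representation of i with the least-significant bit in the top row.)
Codeword c = d · G (mod 2), d = 10000110001100001001110001:
  c[0] = d·G[:,0] = (10000110001100001001110001)·(11011010101101010101010101) mod 2 = 1+0+0+0+0+0+1+0+0+0+1+1+0+0+0+0+0+0+0+1+0+1+0+0+0+1 mod 2 = 1
  c[1] = d·G[:,1] = (10000110001100001001110001)·(10110110011011001100110011) mod 2 = 1+0+0+0+0+1+1+0+0+0+1+0+0+0+0+0+1+0+0+0+1+1+0+0+0+1 mod 2 = 0
  c[2] = d·G[:,2] = (10000110001100001001110001)·(10000000000000000000000000) mod 2 = 1+0+0+0+0+0+0+0+0+0+0+0+0+0+0+0+0+0+0+0+0+0+0+0+0+0 mod 2 = 1
  c[3] = d·G[:,3] = (10000110001100001001110001)·(01110001111000111100001111) mod 2 = 0+0+0+0+0+0+0+0+0+0+1+0+0+0+0+0+1+0+0+0+0+0+0+0+0+1 mod 2 = 1
  c[4] = d·G[:,4] = (10000110001100001001110001)·(01000000000000000000000000) mod 2 = 0+0+0+0+0+0+0+0+0+0+0+0+0+0+0+0+0+0+0+0+0+0+0+0+0+0 mod 2 = 0
  c[5] = d·G[:,5] = (10000110001100001001110001)·(00100000000000000000000000) mod 2 = 0+0+0+0+0+0+0+0+0+0+0+0+0+0+0+0+0+0+0+0+0+0+0+0+0+0 mod 2 = 0
  c[6] = d·G[:,6] = (10000110001100001001110001)·(00010000000000000000000000) mod 2 = 0+0+0+0+0+0+0+0+0+0+0+0+0+0+0+0+0+0+0+0+0+0+0+0+0+0 mod 2 = 0
  c[7] = d·G[:,7] = (10000110001100001001110001)·(00001111111000000011111111) mod 2 = 0+0+0+0+0+1+1+0+0+0+1+0+0+0+0+0+0+0+0+1+1+1+0+0+0+1 mod 2 = 1
  c[8] = d·G[:,8] = (10000110001100001001110001)·(00001000000000000000000000) mod 2 = 0+0+0+0+0+0+0+0+0+0+0+0+0+0+0+0+0+0+0+0+0+0+0+0+0+0 mod 2 = 0
  c[9] = d·G[:,9] = (10000110001100001001110001)·(00000100000000000000000000) mod 2 = 0+0+0+0+0+1+0+0+0+0+0+0+0+0+0+0+0+0+0+0+0+0+0+0+0+0 mod 2 = 1
  c[10] = d·G[:,10] = (10000110001100001001110001)·(00000010000000000000000000) mod 2 = 0+0+0+0+0+0+1+0+0+0+0+0+0+0+0+0+0+0+0+0+0+0+0+0+0+0 mod 2 = 1
  c[11] = d·G[:,11] = (10000110001100001001110001)·(00000001000000000000000000) mod 2 = 0+0+0+0+0+0+0+0+0+0+0+0+0+0+0+0+0+0+0+0+0+0+0+0+0+0 mod 2 = 0
  c[12] = d·G[:,12] = (10000110001100001001110001)·(00000000100000000000000000) mod 2 = 0+0+0+0+0+0+0+0+0+0+0+0+0+0+0+0+0+0+0+0+0+0+0+0+0+0 mod 2 = 0
  c[13] = d·G[:,13] = (10000110001100001001110001)·(00000000010000000000000000) mod 2 = 0+0+0+0+0+0+0+0+0+0+0+0+0+0+0+0+0+0+0+0+0+0+0+0+0+0 mod 2 = 0
  c[14] = d·G[:,14] = (10000110001100001001110001)·(00000000001000000000000000) mod 2 = 0+0+0+0+0+0+0+0+0+0+1+0+0+0+0+0+0+0+0+0+0+0+0+0+0+0 mod 2 = 1
  c[15] = d·G[:,15] = (10000110001100001001110001)·(00000000000111111111111111) mod 2 = 0+0+0+0+0+0+0+0+0+0+0+1+0+0+0+0+1+0+0+1+1+1+0+0+0+1 mod 2 = 0
  c[16] = d·G[:,16] = (10000110001100001001110001)·(00000000000100000000000000) mod 2 = 0+0+0+0+0+0+0+0+0+0+0+1+0+0+0+0+0+0+0+0+0+0+0+0+0+0 mod 2 = 1
  c[17] = d·G[:,17] = (10000110001100001001110001)·(00000000000010000000000000) mod 2 = 0+0+0+0+0+0+0+0+0+0+0+0+0+0+0+0+0+0+0+0+0+0+0+0+0+0 mod 2 = 0
  c[18] = d·G[:,18] = (10000110001100001001110001)·(00000000000001000000000000) mod 2 = 0+0+0+0+0+0+0+0+0+0+0+0+0+0+0+0+0+0+0+0+0+0+0+0+0+0 mod 2 = 0
  c[19] = d·G[:,19] = (10000110001100001001110001)·(00000000000000100000000000) mod 2 = 0+0+0+0+0+0+0+0+0+0+0+0+0+0+0+0+0+0+0+0+0+0+0+0+0+0 mod 2 = 0
  c[20] = d·G[:,20] = (10000110001100001001110001)·(00000000000000010000000000) mod 2 = 0+0+0+0+0+0+0+0+0+0+0+0+0+0+0+0+0+0+0+0+0+0+0+0+0+0 mod 2 = 0
  c[21] = d·G[:,21] = (10000110001100001001110001)·(00000000000000001000000000) mod 2 = 0+0+0+0+0+0+0+0+0+0+0+0+0+0+0+0+1+0+0+0+0+0+0+0+0+0 mod 2 = 1
  c[22] = d·G[:,22] = (10000110001100001001110001)·(00000000000000000100000000) mod 2 = 0+0+0+0+0+0+0+0+0+0+0+0+0+0+0+0+0+0+0+0+0+0+0+0+0+0 mod 2 = 0
  c[23] = d·G[:,23] = (10000110001100001001110001)·(00000000000000000010000000) mod 2 = 0+0+0+0+0+0+0+0+0+0+0+0+0+0+0+0+0+0+0+0+0+0+0+0+0+0 mod 2 = 0
  c[24] = d·G[:,24] = (10000110001100001001110001)·(00000000000000000001000000) mod 2 = 0+0+0+0+0+0+0+0+0+0+0+0+0+0+0+0+0+0+0+1+0+0+0+0+0+0 mod 2 = 1
  c[25] = d·G[:,25] = (10000110001100001001110001)·(00000000000000000000100000) mod 2 = 0+0+0+0+0+0+0+0+0+0+0+0+0+0+0+0+0+0+0+0+1+0+0+0+0+0 mod 2 = 1
  c[26] = d·G[:,26] = (10000110001100001001110001)·(00000000000000000000010000) mod 2 = 0+0+0+0+0+0+0+0+0+0+0+0+0+0+0+0+0+0+0+0+0+1+0+0+0+0 mod 2 = 1
  c[27] = d·G[:,27] = (10000110001100001001110001)·(00000000000000000000001000) mod 2 = 0+0+0+0+0+0+0+0+0+0+0+0+0+0+0+0+0+0+0+0+0+0+0+0+0+0 mod 2 = 0
  c[28] = d·G[:,28] = (10000110001100001001110001)·(00000000000000000000000100) mod 2 = 0+0+0+0+0+0+0+0+0+0+0+0+0+0+0+0+0+0+0+0+0+0+0+0+0+0 mod 2 = 0
  c[29] = d·G[:,29] = (10000110001100001001110001)·(00000000000000000000000010) mod 2 = 0+0+0+0+0+0+0+0+0+0+0+0+0+0+0+0+0+0+0+0+0+0+0+0+0+0 mod 2 = 0
  c[30] = d·G[:,30] = (10000110001100001001110001)·(00000000000000000000000001) mod 2 = 0+0+0+0+0+0+0+0+0+0+0+0+0+0+0+0+0+0+0+0+0+0+0+0+0+1 mod 2 = 1
Codeword = 1011000101100010100001001110001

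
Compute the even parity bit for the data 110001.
Sum of data bits: 1+1+0+0+0+1 = 3.
3 mod 2 = 1, so parity bit = 1.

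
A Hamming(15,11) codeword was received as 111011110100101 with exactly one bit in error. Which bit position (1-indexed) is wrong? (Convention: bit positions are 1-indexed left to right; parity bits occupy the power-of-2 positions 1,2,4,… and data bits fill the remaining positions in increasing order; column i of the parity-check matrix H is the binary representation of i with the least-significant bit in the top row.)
Syndrome s = H · r^T (mod 2), r = 111011110100101:
  s[0] = (101010101010101)·(111011110100101) mod 2 = 1+0+1+0+1+0+1+0+0+0+0+0+1+0+1 mod 2 = 0
  s[1] = (011001100110011)·(111011110100101) mod 2 = 0+1+1+0+0+1+1+0+0+1+0+0+0+0+1 mod 2 = 0
  s[2] = (000111100001111)·(111011110100101) mod 2 = 0+0+0+0+1+1+1+0+0+0+0+0+1+0+1 mod 2 = 1
  s[3] = (000000011111111)·(111011110100101) mod 2 = 0+0+0+0+0+0+0+1+0+1+0+0+1+0+1 mod 2 = 0
Syndrome = 0010
Column i of H is the binary representation of i, so the syndrome is the binary index of the flipped bit.
Read s = 0010 with s[0] as LSB: 0·2^0 + 0·2^1 + 1·2^2 + 0·2^3 = 4.
Error is at bit position 4.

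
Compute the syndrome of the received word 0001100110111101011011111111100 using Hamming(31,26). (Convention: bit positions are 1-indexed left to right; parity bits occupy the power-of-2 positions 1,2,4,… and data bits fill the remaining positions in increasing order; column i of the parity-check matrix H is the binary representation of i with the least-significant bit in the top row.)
Syndrome s = H · r^T (mod 2), r = 0001100110111101011011111111100:
  s[0] = (1010101010101010101010101010101)·(0001100110111101011011111111100) mod 2 = 0+0+0+0+1+0+0+0+1+0+1+0+1+0+0+0+0+0+1+0+1+0+1+0+1+0+1+0+1+0+0 mod 2 = 0
  s[1] = (0110011001100110011001100110011)·(0001100110111101011011111111100) mod 2 = 0+0+0+0+0+0+0+0+0+0+1+0+0+1+0+0+0+1+1+0+0+1+1+0+0+1+1+0+0+0+0 mod 2 = 0
  s[2] = (0001111000011110000111100001111)·(0001100110111101011011111111100) mod 2 = 0+0+0+1+1+0+0+0+0+0+0+1+1+1+0+0+0+0+0+0+1+1+1+0+0+0+0+1+1+0+0 mod 2 = 0
  s[3] = (0000000111111110000000011111111)·(0001100110111101011011111111100) mod 2 = 0+0+0+0+0+0+0+1+1+0+1+1+1+1+0+0+0+0+0+0+0+0+0+1+1+1+1+1+1+0+0 mod 2 = 0
  s[4] = (0000000000000001111111111111111)·(0001100110111101011011111111100) mod 2 = 0+0+0+0+0+0+0+0+0+0+0+0+0+0+0+1+0+1+1+0+1+1+1+1+1+1+1+1+1+0+0 mod 2 = 0
Syndrome = 00000
s = 0: no error detected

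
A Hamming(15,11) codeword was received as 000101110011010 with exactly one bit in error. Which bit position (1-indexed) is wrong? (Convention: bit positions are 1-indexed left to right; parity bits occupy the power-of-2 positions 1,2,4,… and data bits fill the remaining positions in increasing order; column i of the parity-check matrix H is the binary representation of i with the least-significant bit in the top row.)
Syndrome s = H · r^T (mod 2), r = 000101110011010:
  s[0] = (101010101010101)·(000101110011010) mod 2 = 0+0+0+0+0+0+1+0+0+0+1+0+0+0+0 mod 2 = 0
  s[1] = (011001100110011)·(000101110011010) mod 2 = 0+0+0+0+0+1+1+0+0+0+1+0+0+1+0 mod 2 = 0
  s[2] = (000111100001111)·(000101110011010) mod 2 = 0+0+0+1+0+1+1+0+0+0+0+1+0+1+0 mod 2 = 1
  s[3] = (000000011111111)·(000101110011010) mod 2 = 0+0+0+0+0+0+0+1+0+0+1+1+0+1+0 mod 2 = 0
Syndrome = 0010
Column i of H is the binary representation of i, so the syndrome is the binary index of the flipped bit.
Read s = 0010 with s[0] as LSB: 0·2^0 + 0·2^1 + 1·2^2 + 0·2^3 = 4.
Error is at bit position 4.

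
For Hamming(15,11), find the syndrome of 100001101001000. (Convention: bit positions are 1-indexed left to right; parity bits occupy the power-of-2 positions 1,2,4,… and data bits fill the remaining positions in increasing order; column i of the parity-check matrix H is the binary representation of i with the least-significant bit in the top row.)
Syndrome s = H · r^T (mod 2), r = 100001101001000:
  s[0] = (101010101010101)·(100001101001000) mod 2 = 1+0+0+0+0+0+1+0+1+0+0+0+0+0+0 mod 2 = 1
  s[1] = (011001100110011)·(100001101001000) mod 2 = 0+0+0+0+0+1+1+0+0+0+0+0+0+0+0 mod 2 = 0
  s[2] = (000111100001111)·(100001101001000) mod 2 = 0+0+0+0+0+1+1+0+0+0+0+1+0+0+0 mod 2 = 1
  s[3] = (000000011111111)·(100001101001000) mod 2 = 0+0+0+0+0+0+0+0+1+0+0+1+0+0+0 mod 2 = 0
Syndrome = 1010
Non-zero syndrome: error at position 5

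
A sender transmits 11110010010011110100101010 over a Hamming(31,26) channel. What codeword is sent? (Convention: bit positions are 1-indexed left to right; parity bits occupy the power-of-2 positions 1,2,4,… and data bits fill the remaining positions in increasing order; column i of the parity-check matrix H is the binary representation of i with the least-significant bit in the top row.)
Codeword c = d · G (mod 2), d = 11110010010011110100101010:
  c[0] = d·G[:,0] = (11110010010011110100101010)·(11011010101101010101010101) mod 2 = 1+1+0+1+0+0+1+0+0+0+0+0+0+1+0+1+0+1+0+0+0+0+0+0+0+0 mod 2 = 1
  c[1] = d·G[:,1] = (11110010010011110100101010)·(10110110011011001100110011) mod 2 = 1+0+1+1+0+0+1+0+0+1+0+0+1+1+0+0+0+1+0+0+1+0+0+0+1+0 mod 2 = 0
  c[2] = d·G[:,2] = (11110010010011110100101010)·(10000000000000000000000000) mod 2 = 1+0+0+0+0+0+0+0+0+0+0+0+0+0+0+0+0+0+0+0+0+0+0+0+0+0 mod 2 = 1
  c[3] = d·G[:,3] = (11110010010011110100101010)·(01110001111000111100001111) mod 2 = 0+1+1+1+0+0+0+0+0+1+0+0+0+0+1+1+0+1+0+0+0+0+1+0+1+0 mod 2 = 1
  c[4] = d·G[:,4] = (11110010010011110100101010)·(01000000000000000000000000) mod 2 = 0+1+0+0+0+0+0+0+0+0+0+0+0+0+0+0+0+0+0+0+0+0+0+0+0+0 mod 2 = 1
  c[5] = d·G[:,5] = (11110010010011110100101010)·(00100000000000000000000000) mod 2 = 0+0+1+0+0+0+0+0+0+0+0+0+0+0+0+0+0+0+0+0+0+0+0+0+0+0 mod 2 = 1
  c[6] = d·G[:,6] = (11110010010011110100101010)·(00010000000000000000000000) mod 2 = 0+0+0+1+0+0+0+0+0+0+0+0+0+0+0+0+0+0+0+0+0+0+0+0+0+0 mod 2 = 1
  c[7] = d·G[:,7] = (11110010010011110100101010)·(00001111111000000011111111) mod 2 = 0+0+0+0+0+0+1+0+0+1+0+0+0+0+0+0+0+0+0+0+1+0+1+0+1+0 mod 2 = 1
  c[8] = d·G[:,8] = (11110010010011110100101010)·(00001000000000000000000000) mod 2 = 0+0+0+0+0+0+0+0+0+0+0+0+0+0+0+0+0+0+0+0+0+0+0+0+0+0 mod 2 = 0
  c[9] = d·G[:,9] = (11110010010011110100101010)·(00000100000000000000000000) mod 2 = 0+0+0+0+0+0+0+0+0+0+0+0+0+0+0+0+0+0+0+0+0+0+0+0+0+0 mod 2 = 0
  c[10] = d·G[:,10] = (11110010010011110100101010)·(00000010000000000000000000) mod 2 = 0+0+0+0+0+0+1+0+0+0+0+0+0+0+0+0+0+0+0+0+0+0+0+0+0+0 mod 2 = 1
  c[11] = d·G[:,11] = (11110010010011110100101010)·(00000001000000000000000000) mod 2 = 0+0+0+0+0+0+0+0+0+0+0+0+0+0+0+0+0+0+0+0+0+0+0+0+0+0 mod 2 = 0
  c[12] = d·G[:,12] = (11110010010011110100101010)·(00000000100000000000000000) mod 2 = 0+0+0+0+0+0+0+0+0+0+0+0+0+0+0+0+0+0+0+0+0+0+0+0+0+0 mod 2 = 0
  c[13] = d·G[:,13] = (11110010010011110100101010)·(00000000010000000000000000) mod 2 = 0+0+0+0+0+0+0+0+0+1+0+0+0+0+0+0+0+0+0+0+0+0+0+0+0+0 mod 2 = 1
  c[14] = d·G[:,14] = (11110010010011110100101010)·(00000000001000000000000000) mod 2 = 0+0+0+0+0+0+0+0+0+0+0+0+0+0+0+0+0+0+0+0+0+0+0+0+0+0 mod 2 = 0
  c[15] = d·G[:,15] = (11110010010011110100101010)·(00000000000111111111111111) mod 2 = 0+0+0+0+0+0+0+0+0+0+0+0+1+1+1+1+0+1+0+0+1+0+1+0+1+0 mod 2 = 0
  c[16] = d·G[:,16] = (11110010010011110100101010)·(00000000000100000000000000) mod 2 = 0+0+0+0+0+0+0+0+0+0+0+0+0+0+0+0+0+0+0+0+0+0+0+0+0+0 mod 2 = 0
  c[17] = d·G[:,17] = (11110010010011110100101010)·(00000000000010000000000000) mod 2 = 0+0+0+0+0+0+0+0+0+0+0+0+1+0+0+0+0+0+0+0+0+0+0+0+0+0 mod 2 = 1
  c[18] = d·G[:,18] = (11110010010011110100101010)·(00000000000001000000000000) mod 2 = 0+0+0+0+0+0+0+0+0+0+0+0+0+1+0+0+0+0+0+0+0+0+0+0+0+0 mod 2 = 1
  c[19] = d·G[:,19] = (11110010010011110100101010)·(00000000000000100000000000) mod 2 = 0+0+0+0+0+0+0+0+0+0+0+0+0+0+1+0+0+0+0+0+0+0+0+0+0+0 mod 2 = 1
  c[20] = d·G[:,20] = (11110010010011110100101010)·(00000000000000010000000000) mod 2 = 0+0+0+0+0+0+0+0+0+0+0+0+0+0+0+1+0+0+0+0+0+0+0+0+0+0 mod 2 = 1
  c[21] = d·G[:,21] = (11110010010011110100101010)·(00000000000000001000000000) mod 2 = 0+0+0+0+0+0+0+0+0+0+0+0+0+0+0+0+0+0+0+0+0+0+0+0+0+0 mod 2 = 0
  c[22] = d·G[:,22] = (11110010010011110100101010)·(00000000000000000100000000) mod 2 = 0+0+0+0+0+0+0+0+0+0+0+0+0+0+0+0+0+1+0+0+0+0+0+0+0+0 mod 2 = 1
  c[23] = d·G[:,23] = (11110010010011110100101010)·(00000000000000000010000000) mod 2 = 0+0+0+0+0+0+0+0+0+0+0+0+0+0+0+0+0+0+0+0+0+0+0+0+0+0 mod 2 = 0
  c[24] = d·G[:,24] = (11110010010011110100101010)·(00000000000000000001000000) mod 2 = 0+0+0+0+0+0+0+0+0+0+0+0+0+0+0+0+0+0+0+0+0+0+0+0+0+0 mod 2 = 0
  c[25] = d·G[:,25] = (11110010010011110100101010)·(00000000000000000000100000) mod 2 = 0+0+0+0+0+0+0+0+0+0+0+0+0+0+0+0+0+0+0+0+1+0+0+0+0+0 mod 2 = 1
  c[26] = d·G[:,26] = (11110010010011110100101010)·(00000000000000000000010000) mod 2 = 0+0+0+0+0+0+0+0+0+0+0+0+0+0+0+0+0+0+0+0+0+0+0+0+0+0 mod 2 = 0
  c[27] = d·G[:,27] = (11110010010011110100101010)·(00000000000000000000001000) mod 2 = 0+0+0+0+0+0+0+0+0+0+0+0+0+0+0+0+0+0+0+0+0+0+1+0+0+0 mod 2 = 1
  c[28] = d·G[:,28] = (11110010010011110100101010)·(00000000000000000000000100) mod 2 = 0+0+0+0+0+0+0+0+0+0+0+0+0+0+0+0+0+0+0+0+0+0+0+0+0+0 mod 2 = 0
  c[29] = d·G[:,29] = (11110010010011110100101010)·(00000000000000000000000010) mod 2 = 0+0+0+0+0+0+0+0+0+0+0+0+0+0+0+0+0+0+0+0+0+0+0+0+1+0 mod 2 = 1
  c[30] = d·G[:,30] = (11110010010011110100101010)·(00000000000000000000000001) mod 2 = 0+0+0+0+0+0+0+0+0+0+0+0+0+0+0+0+0+0+0+0+0+0+0+0+0+0 mod 2 = 0
Codeword = 1011111100100100011110100101010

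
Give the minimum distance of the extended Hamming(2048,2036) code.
d_min = 4 (adding an overall parity bit to Hamming(2047,2036) raises d_min from 3 to 4).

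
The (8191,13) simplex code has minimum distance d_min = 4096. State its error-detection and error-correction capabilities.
Detection only: up to d_min − 1 = 4095 errors.
Correction: up to ⌊(d_min − 1)/2⌋ = ⌊4095/2⌋ = 2047 errors.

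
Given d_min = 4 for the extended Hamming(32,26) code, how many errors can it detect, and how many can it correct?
Detection only: up to d_min − 1 = 3 errors.
Correction: up to ⌊(d_min − 1)/2⌋ = ⌊3/2⌋ = 1 errors.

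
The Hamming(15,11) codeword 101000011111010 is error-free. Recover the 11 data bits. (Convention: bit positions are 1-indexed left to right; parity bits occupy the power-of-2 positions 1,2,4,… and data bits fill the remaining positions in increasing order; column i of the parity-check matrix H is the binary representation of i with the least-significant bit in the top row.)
Parity bits occupy power-of-2 positions; data bits are at positions {3,5,6,7,9,10,11,12,13,14,15} (1-indexed).
Extract: c[3]=1 c[5]=0 c[6]=0 c[7]=0 c[9]=1 c[10]=1 c[11]=1 c[12]=1 c[13]=0 c[14]=1 c[15]=0
Data = 10001111010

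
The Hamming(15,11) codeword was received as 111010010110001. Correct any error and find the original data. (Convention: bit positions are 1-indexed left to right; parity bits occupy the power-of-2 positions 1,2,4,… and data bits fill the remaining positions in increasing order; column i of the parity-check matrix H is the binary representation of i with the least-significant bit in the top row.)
Syndrome s = H · r^T (mod 2), r = 111010010110001:
  s[0] = (101010101010101)·(111010010110001) mod 2 = 1+0+1+0+1+0+0+0+0+0+1+0+0+0+1 mod 2 = 1
  s[1] = (011001100110011)·(111010010110001) mod 2 = 0+1+1+0+0+0+0+0+0+1+1+0+0+0+1 mod 2 = 1
  s[2] = (000111100001111)·(111010010110001) mod 2 = 0+0+0+0+1+0+0+0+0+0+0+0+0+0+1 mod 2 = 0
  s[3] = (000000011111111)·(111010010110001) mod 2 = 0+0+0+0+0+0+0+1+0+1+1+0+0+0+1 mod 2 = 0
Syndrome = 1100
Column 3 of H equals this syndrome → error at bit 3 (1-indexed).
Flip bit 3: 111010010110001 → 110010010110001
Extract data bits at positions {3,5,6,7,9,10,11,12,13,14,15}: 01000110001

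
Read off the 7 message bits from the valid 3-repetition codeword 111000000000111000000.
Split into 3-bit blocks: 111 000 000 000 111 000 000
Data = 1000100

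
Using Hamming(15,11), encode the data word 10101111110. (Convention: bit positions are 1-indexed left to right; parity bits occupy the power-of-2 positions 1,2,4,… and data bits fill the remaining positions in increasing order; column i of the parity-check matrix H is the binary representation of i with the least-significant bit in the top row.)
Codeword c = d · G (mod 2), d = 10101111110:
  c[0] = d·G[:,0] = (10101111110)·(11011010101) mod 2 = 1+0+0+0+1+0+1+0+1+0+0 mod 2 = 0
  c[1] = d·G[:,1] = (10101111110)·(10110110011) mod 2 = 1+0+1+0+0+1+1+0+0+1+0 mod 2 = 1
  c[2] = d·G[:,2] = (10101111110)·(10000000000) mod 2 = 1+0+0+0+0+0+0+0+0+0+0 mod 2 = 1
  c[3] = d·G[:,3] = (10101111110)·(01110001111) mod 2 = 0+0+1+0+0+0+0+1+1+1+0 mod 2 = 0
  c[4] = d·G[:,4] = (10101111110)·(01000000000) mod 2 = 0+0+0+0+0+0+0+0+0+0+0 mod 2 = 0
  c[5] = d·G[:,5] = (10101111110)·(00100000000) mod 2 = 0+0+1+0+0+0+0+0+0+0+0 mod 2 = 1
  c[6] = d·G[:,6] = (10101111110)·(00010000000) mod 2 = 0+0+0+0+0+0+0+0+0+0+0 mod 2 = 0
  c[7] = d·G[:,7] = (10101111110)·(00001111111) mod 2 = 0+0+0+0+1+1+1+1+1+1+0 mod 2 = 0
  c[8] = d·G[:,8] = (10101111110)·(00001000000) mod 2 = 0+0+0+0+1+0+0+0+0+0+0 mod 2 = 1
  c[9] = d·G[:,9] = (10101111110)·(00000100000) mod 2 = 0+0+0+0+0+1+0+0+0+0+0 mod 2 = 1
  c[10] = d·G[:,10] = (10101111110)·(00000010000) mod 2 = 0+0+0+0+0+0+1+0+0+0+0 mod 2 = 1
  c[11] = d·G[:,11] = (10101111110)·(00000001000) mod 2 = 0+0+0+0+0+0+0+1+0+0+0 mod 2 = 1
  c[12] = d·G[:,12] = (10101111110)·(00000000100) mod 2 = 0+0+0+0+0+0+0+0+1+0+0 mod 2 = 1
  c[13] = d·G[:,13] = (10101111110)·(00000000010) mod 2 = 0+0+0+0+0+0+0+0+0+1+0 mod 2 = 1
  c[14] = d·G[:,14] = (10101111110)·(00000000001) mod 2 = 0+0+0+0+0+0+0+0+0+0+0 mod 2 = 0
Codeword = 011001001111110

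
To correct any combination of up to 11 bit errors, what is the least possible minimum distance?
Correcting t errors requires d_min ≥ 2t + 1 = 2·11 + 1 = 23.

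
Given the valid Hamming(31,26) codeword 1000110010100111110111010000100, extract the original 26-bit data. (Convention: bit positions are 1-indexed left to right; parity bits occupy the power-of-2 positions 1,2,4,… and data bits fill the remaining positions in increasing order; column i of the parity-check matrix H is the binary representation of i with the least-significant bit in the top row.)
Parity bits occupy power-of-2 positions; data bits are at positions {3,5,6,7,9,10,11,12,13,14,15,17,18,19,20,21,22,23,24,25,26,27,28,29,30,31} (1-indexed).
Extract: c[3]=0 c[5]=1 c[6]=1 c[7]=0 c[9]=1 c[10]=0 c[11]=1 c[12]=0 c[13]=0 c[14]=1 c[15]=1 c[17]=1 c[18]=1 c[19]=0 c[20]=1 c[21]=1 c[22]=1 c[23]=0 c[24]=1 c[25]=0 c[26]=0 c[27]=0 c[28]=0 c[29]=1 c[30]=0 c[31]=0
Data = 01101010011110111010000100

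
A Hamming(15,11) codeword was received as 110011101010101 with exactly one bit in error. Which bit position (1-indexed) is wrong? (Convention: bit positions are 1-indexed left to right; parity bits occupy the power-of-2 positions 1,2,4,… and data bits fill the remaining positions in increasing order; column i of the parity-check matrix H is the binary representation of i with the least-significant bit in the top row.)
Syndrome s = H · r^T (mod 2), r = 110011101010101:
  s[0] = (101010101010101)·(110011101010101) mod 2 = 1+0+0+0+1+0+1+0+1+0+1+0+1+0+1 mod 2 = 1
  s[1] = (011001100110011)·(110011101010101) mod 2 = 0+1+0+0+0+1+1+0+0+0+1+0+0+0+1 mod 2 = 1
  s[2] = (000111100001111)·(110011101010101) mod 2 = 0+0+0+0+1+1+1+0+0+0+0+0+1+0+1 mod 2 = 1
  s[3] = (000000011111111)·(110011101010101) mod 2 = 0+0+0+0+0+0+0+0+1+0+1+0+1+0+1 mod 2 = 0
Syndrome = 1110
Column i of H is the binary representation of i, so the syndrome is the binary index of the flipped bit.
Read s = 1110 with s[0] as LSB: 1·2^0 + 1·2^1 + 1·2^2 + 0·2^3 = 7.
Error is at bit position 7.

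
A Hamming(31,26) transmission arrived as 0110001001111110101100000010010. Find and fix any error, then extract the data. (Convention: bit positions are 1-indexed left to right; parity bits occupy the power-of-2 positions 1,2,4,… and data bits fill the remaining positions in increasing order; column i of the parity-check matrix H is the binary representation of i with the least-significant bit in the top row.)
Syndrome s = H · r^T (mod 2), r = 0110001001111110101100000010010:
  s[0] = (1010101010101010101010101010101)·(0110001001111110101100000010010) mod 2 = 0+0+1+0+0+0+1+0+0+0+1+0+1+0+1+0+1+0+1+0+0+0+0+0+0+0+1+0+0+0+0 mod 2 = 0
  s[1] = (0110011001100110011001100110011)·(0110001001111110101100000010010) mod 2 = 0+1+1+0+0+0+1+0+0+1+1+0+0+1+1+0+0+0+1+0+0+0+0+0+0+0+1+0+0+1+0 mod 2 = 0
  s[2] = (0001111000011110000111100001111)·(0110001001111110101100000010010) mod 2 = 0+0+0+0+0+0+1+0+0+0+0+1+1+1+1+0+0+0+0+1+0+0+0+0+0+0+0+0+0+1+0 mod 2 = 1
  s[3] = (0000000111111110000000011111111)·(0110001001111110101100000010010) mod 2 = 0+0+0+0+0+0+0+0+0+1+1+1+1+1+1+0+0+0+0+0+0+0+0+0+0+0+1+0+0+1+0 mod 2 = 0
  s[4] = (0000000000000001111111111111111)·(0110001001111110101100000010010) mod 2 = 0+0+0+0+0+0+0+0+0+0+0+0+0+0+0+0+1+0+1+1+0+0+0+0+0+0+1+0+0+1+0 mod 2 = 1
Syndrome = 00101
Column 20 of H equals this syndrome → error at bit 20 (1-indexed).
Flip bit 20: 0110001001111110101100000010010 → 0110001001111110101000000010010
Extract data bits at positions {3,5,6,7,9,10,11,12,13,14,15,17,18,19,20,21,22,23,24,25,26,27,28,29,30,31}: 10010111111101000000010010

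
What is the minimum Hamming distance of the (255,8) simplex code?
d_min = 128 (every nonzero codeword of the simplex code S_8 has weight 2^(r−1) = 128).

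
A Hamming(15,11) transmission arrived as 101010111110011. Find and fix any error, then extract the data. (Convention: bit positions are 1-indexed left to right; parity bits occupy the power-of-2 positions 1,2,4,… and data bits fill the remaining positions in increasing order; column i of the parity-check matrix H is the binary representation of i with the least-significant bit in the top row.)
Syndrome s = H · r^T (mod 2), r = 101010111110011:
  s[0] = (101010101010101)·(101010111110011) mod 2 = 1+0+1+0+1+0+1+0+1+0+1+0+0+0+1 mod 2 = 1
  s[1] = (011001100110011)·(101010111110011) mod 2 = 0+0+1+0+0+0+1+0+0+1+1+0+0+1+1 mod 2 = 0
  s[2] = (000111100001111)·(101010111110011) mod 2 = 0+0+0+0+1+0+1+0+0+0+0+0+0+1+1 mod 2 = 0
  s[3] = (000000011111111)·(101010111110011) mod 2 = 0+0+0+0+0+0+0+1+1+1+1+0+0+1+1 mod 2 = 0
Syndrome = 1000
Column 1 of H equals this syndrome → error at bit 1 (1-indexed).
Flip bit 1: 101010111110011 → 001010111110011
Extract data bits at positions {3,5,6,7,9,10,11,12,13,14,15}: 11011110011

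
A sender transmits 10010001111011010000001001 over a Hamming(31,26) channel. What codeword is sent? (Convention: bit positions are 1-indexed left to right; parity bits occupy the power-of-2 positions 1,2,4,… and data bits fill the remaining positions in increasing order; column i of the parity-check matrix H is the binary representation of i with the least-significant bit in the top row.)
Codeword c = d · G (mod 2), d = 10010001111011010000001001:
  c[0] = d·G[:,0] = (10010001111011010000001001)·(11011010101101010101010101) mod 2 = 1+0+0+1+0+0+0+0+1+0+1+0+0+1+0+1+0+0+0+0+0+0+0+0+0+1 mod 2 = 1
  c[1] = d·G[:,1] = (10010001111011010000001001)·(10110110011011001100110011) mod 2 = 1+0+0+1+0+0+0+0+0+1+1+0+1+1+0+0+0+0+0+0+0+0+0+0+0+1 mod 2 = 1
  c[2] = d·G[:,2] = (10010001111011010000001001)·(10000000000000000000000000) mod 2 = 1+0+0+0+0+0+0+0+0+0+0+0+0+0+0+0+0+0+0+0+0+0+0+0+0+0 mod 2 = 1
  c[3] = d·G[:,3] = (10010001111011010000001001)·(01110001111000111100001111) mod 2 = 0+0+0+1+0+0+0+1+1+1+1+0+0+0+0+1+0+0+0+0+0+0+1+0+0+1 mod 2 = 0
  c[4] = d·G[:,4] = (10010001111011010000001001)·(01000000000000000000000000) mod 2 = 0+0+0+0+0+0+0+0+0+0+0+0+0+0+0+0+0+0+0+0+0+0+0+0+0+0 mod 2 = 0
  c[5] = d·G[:,5] = (10010001111011010000001001)·(00100000000000000000000000) mod 2 = 0+0+0+0+0+0+0+0+0+0+0+0+0+0+0+0+0+0+0+0+0+0+0+0+0+0 mod 2 = 0
  c[6] = d·G[:,6] = (10010001111011010000001001)·(00010000000000000000000000) mod 2 = 0+0+0+1+0+0+0+0+0+0+0+0+0+0+0+0+0+0+0+0+0+0+0+0+0+0 mod 2 = 1
  c[7] = d·G[:,7] = (10010001111011010000001001)·(00001111111000000011111111) mod 2 = 0+0+0+0+0+0+0+1+1+1+1+0+0+0+0+0+0+0+0+0+0+0+1+0+0+1 mod 2 = 0
  c[8] = d·G[:,8] = (10010001111011010000001001)·(00001000000000000000000000) mod 2 = 0+0+0+0+0+0+0+0+0+0+0+0+0+0+0+0+0+0+0+0+0+0+0+0+0+0 mod 2 = 0
  c[9] = d·G[:,9] = (10010001111011010000001001)·(00000100000000000000000000) mod 2 = 0+0+0+0+0+0+0+0+0+0+0+0+0+0+0+0+0+0+0+0+0+0+0+0+0+0 mod 2 = 0
  c[10] = d·G[:,10] = (10010001111011010000001001)·(00000010000000000000000000) mod 2 = 0+0+0+0+0+0+0+0+0+0+0+0+0+0+0+0+0+0+0+0+0+0+0+0+0+0 mod 2 = 0
  c[11] = d·G[:,11] = (10010001111011010000001001)·(00000001000000000000000000) mod 2 = 0+0+0+0+0+0+0+1+0+0+0+0+0+0+0+0+0+0+0+0+0+0+0+0+0+0 mod 2 = 1
  c[12] = d·G[:,12] = (10010001111011010000001001)·(00000000100000000000000000) mod 2 = 0+0+0+0+0+0+0+0+1+0+0+0+0+0+0+0+0+0+0+0+0+0+0+0+0+0 mod 2 = 1
  c[13] = d·G[:,13] = (10010001111011010000001001)·(00000000010000000000000000) mod 2 = 0+0+0+0+0+0+0+0+0+1+0+0+0+0+0+0+0+0+0+0+0+0+0+0+0+0 mod 2 = 1
  c[14] = d·G[:,14] = (10010001111011010000001001)·(00000000001000000000000000) mod 2 = 0+0+0+0+0+0+0+0+0+0+1+0+0+0+0+0+0+0+0+0+0+0+0+0+0+0 mod 2 = 1
  c[15] = d·G[:,15] = (10010001111011010000001001)·(00000000000111111111111111) mod 2 = 0+0+0+0+0+0+0+0+0+0+0+0+1+1+0+1+0+0+0+0+0+0+1+0+0+1 mod 2 = 1
  c[16] = d·G[:,16] = (10010001111011010000001001)·(00000000000100000000000000) mod 2 = 0+0+0+0+0+0+0+0+0+0+0+0+0+0+0+0+0+0+0+0+0+0+0+0+0+0 mod 2 = 0
  c[17] = d·G[:,17] = (10010001111011010000001001)·(00000000000010000000000000) mod 2 = 0+0+0+0+0+0+0+0+0+0+0+0+1+0+0+0+0+0+0+0+0+0+0+0+0+0 mod 2 = 1
  c[18] = d·G[:,18] = (10010001111011010000001001)·(00000000000001000000000000) mod 2 = 0+0+0+0+0+0+0+0+0+0+0+0+0+1+0+0+0+0+0+0+0+0+0+0+0+0 mod 2 = 1
  c[19] = d·G[:,19] = (10010001111011010000001001)·(00000000000000100000000000) mod 2 = 0+0+0+0+0+0+0+0+0+0+0+0+0+0+0+0+0+0+0+0+0+0+0+0+0+0 mod 2 = 0
  c[20] = d·G[:,20] = (10010001111011010000001001)·(00000000000000010000000000) mod 2 = 0+0+0+0+0+0+0+0+0+0+0+0+0+0+0+1+0+0+0+0+0+0+0+0+0+0 mod 2 = 1
  c[21] = d·G[:,21] = (10010001111011010000001001)·(00000000000000001000000000) mod 2 = 0+0+0+0+0+0+0+0+0+0+0+0+0+0+0+0+0+0+0+0+0+0+0+0+0+0 mod 2 = 0
  c[22] = d·G[:,22] = (10010001111011010000001001)·(00000000000000000100000000) mod 2 = 0+0+0+0+0+0+0+0+0+0+0+0+0+0+0+0+0+0+0+0+0+0+0+0+0+0 mod 2 = 0
  c[23] = d·G[:,23] = (10010001111011010000001001)·(00000000000000000010000000) mod 2 = 0+0+0+0+0+0+0+0+0+0+0+0+0+0+0+0+0+0+0+0+0+0+0+0+0+0 mod 2 = 0
  c[24] = d·G[:,24] = (10010001111011010000001001)·(00000000000000000001000000) mod 2 = 0+0+0+0+0+0+0+0+0+0+0+0+0+0+0+0+0+0+0+0+0+0+0+0+0+0 mod 2 = 0
  c[25] = d·G[:,25] = (10010001111011010000001001)·(00000000000000000000100000) mod 2 = 0+0+0+0+0+0+0+0+0+0+0+0+0+0+0+0+0+0+0+0+0+0+0+0+0+0 mod 2 = 0
  c[26] = d·G[:,26] = (10010001111011010000001001)·(00000000000000000000010000) mod 2 = 0+0+0+0+0+0+0+0+0+0+0+0+0+0+0+0+0+0+0+0+0+0+0+0+0+0 mod 2 = 0
  c[27] = d·G[:,27] = (10010001111011010000001001)·(00000000000000000000001000) mod 2 = 0+0+0+0+0+0+0+0+0+0+0+0+0+0+0+0+0+0+0+0+0+0+1+0+0+0 mod 2 = 1
  c[28] = d·G[:,28] = (10010001111011010000001001)·(00000000000000000000000100) mod 2 = 0+0+0+0+0+0+0+0+0+0+0+0+0+0+0+0+0+0+0+0+0+0+0+0+0+0 mod 2 = 0
  c[29] = d·G[:,29] = (10010001111011010000001001)·(00000000000000000000000010) mod 2 = 0+0+0+0+0+0+0+0+0+0+0+0+0+0+0+0+0+0+0+0+0+0+0+0+0+0 mod 2 = 0
  c[30] = d·G[:,30] = (10010001111011010000001001)·(00000000000000000000000001) mod 2 = 0+0+0+0+0+0+0+0+0+0+0+0+0+0+0+0+0+0+0+0+0+0+0+0+0+1 mod 2 = 1
Codeword = 1110001000011111011010000001001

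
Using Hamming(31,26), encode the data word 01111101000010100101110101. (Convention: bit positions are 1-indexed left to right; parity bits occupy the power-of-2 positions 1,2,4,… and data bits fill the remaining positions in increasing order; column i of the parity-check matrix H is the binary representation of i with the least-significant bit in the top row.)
Codeword c = d · G (mod 2), d = 01111101000010100101110101:
  c[0] = d·G[:,0] = (01111101000010100101110101)·(11011010101101010101010101) mod 2 = 0+1+0+1+1+0+0+0+0+0+0+0+0+0+0+0+0+1+0+1+0+1+0+1+0+1 mod 2 = 0
  c[1] = d·G[:,1] = (01111101000010100101110101)·(10110110011011001100110011) mod 2 = 0+0+1+1+0+1+0+0+0+0+0+0+1+0+0+0+0+1+0+0+1+1+0+0+0+1 mod 2 = 0
  c[2] = d·G[:,2] = (01111101000010100101110101)·(10000000000000000000000000) mod 2 = 0+0+0+0+0+0+0+0+0+0+0+0+0+0+0+0+0+0+0+0+0+0+0+0+0+0 mod 2 = 0
  c[3] = d·G[:,3] = (01111101000010100101110101)·(01110001111000111100001111) mod 2 = 0+1+1+1+0+0+0+1+0+0+0+0+0+0+1+0+0+1+0+0+0+0+0+1+0+1 mod 2 = 0
  c[4] = d·G[:,4] = (01111101000010100101110101)·(01000000000000000000000000) mod 2 = 0+1+0+0+0+0+0+0+0+0+0+0+0+0+0+0+0+0+0+0+0+0+0+0+0+0 mod 2 = 1
  c[5] = d·G[:,5] = (01111101000010100101110101)·(00100000000000000000000000) mod 2 = 0+0+1+0+0+0+0+0+0+0+0+0+0+0+0+0+0+0+0+0+0+0+0+0+0+0 mod 2 = 1
  c[6] = d·G[:,6] = (01111101000010100101110101)·(00010000000000000000000000) mod 2 = 0+0+0+1+0+0+0+0+0+0+0+0+0+0+0+0+0+0+0+0+0+0+0+0+0+0 mod 2 = 1
  c[7] = d·G[:,7] = (01111101000010100101110101)·(00001111111000000011111111) mod 2 = 0+0+0+0+1+1+0+1+0+0+0+0+0+0+0+0+0+0+0+1+1+1+0+1+0+1 mod 2 = 0
  c[8] = d·G[:,8] = (01111101000010100101110101)·(00001000000000000000000000) mod 2 = 0+0+0+0+1+0+0+0+0+0+0+0+0+0+0+0+0+0+0+0+0+0+0+0+0+0 mod 2 = 1
  c[9] = d·G[:,9] = (01111101000010100101110101)·(00000100000000000000000000) mod 2 = 0+0+0+0+0+1+0+0+0+0+0+0+0+0+0+0+0+0+0+0+0+0+0+0+0+0 mod 2 = 1
  c[10] = d·G[:,10] = (01111101000010100101110101)·(00000010000000000000000000) mod 2 = 0+0+0+0+0+0+0+0+0+0+0+0+0+0+0+0+0+0+0+0+0+0+0+0+0+0 mod 2 = 0
  c[11] = d·G[:,11] = (01111101000010100101110101)·(00000001000000000000000000) mod 2 = 0+0+0+0+0+0+0+1+0+0+0+0+0+0+0+0+0+0+0+0+0+0+0+0+0+0 mod 2 = 1
  c[12] = d·G[:,12] = (01111101000010100101110101)·(00000000100000000000000000) mod 2 = 0+0+0+0+0+0+0+0+0+0+0+0+0+0+0+0+0+0+0+0+0+0+0+0+0+0 mod 2 = 0
  c[13] = d·G[:,13] = (01111101000010100101110101)·(00000000010000000000000000) mod 2 = 0+0+0+0+0+0+0+0+0+0+0+0+0+0+0+0+0+0+0+0+0+0+0+0+0+0 mod 2 = 0
  c[14] = d·G[:,14] = (01111101000010100101110101)·(00000000001000000000000000) mod 2 = 0+0+0+0+0+0+0+0+0+0+0+0+0+0+0+0+0+0+0+0+0+0+0+0+0+0 mod 2 = 0
  c[15] = d·G[:,15] = (01111101000010100101110101)·(00000000000111111111111111) mod 2 = 0+0+0+0+0+0+0+0+0+0+0+0+1+0+1+0+0+1+0+1+1+1+0+1+0+1 mod 2 = 0
  c[16] = d·G[:,16] = (01111101000010100101110101)·(00000000000100000000000000) mod 2 = 0+0+0+0+0+0+0+0+0+0+0+0+0+0+0+0+0+0+0+0+0+0+0+0+0+0 mod 2 = 0
  c[17] = d·G[:,17] = (01111101000010100101110101)·(00000000000010000000000000) mod 2 = 0+0+0+0+0+0+0+0+0+0+0+0+1+0+0+0+0+0+0+0+0+0+0+0+0+0 mod 2 = 1
  c[18] = d·G[:,18] = (01111101000010100101110101)·(00000000000001000000000000) mod 2 = 0+0+0+0+0+0+0+0+0+0+0+0+0+0+0+0+0+0+0+0+0+0+0+0+0+0 mod 2 = 0
  c[19] = d·G[:,19] = (01111101000010100101110101)·(00000000000000100000000000) mod 2 = 0+0+0+0+0+0+0+0+0+0+0+0+0+0+1+0+0+0+0+0+0+0+0+0+0+0 mod 2 = 1
  c[20] = d·G[:,20] = (01111101000010100101110101)·(00000000000000010000000000) mod 2 = 0+0+0+0+0+0+0+0+0+0+0+0+0+0+0+0+0+0+0+0+0+0+0+0+0+0 mod 2 = 0
  c[21] = d·G[:,21] = (01111101000010100101110101)·(00000000000000001000000000) mod 2 = 0+0+0+0+0+0+0+0+0+0+0+0+0+0+0+0+0+0+0+0+0+0+0+0+0+0 mod 2 = 0
  c[22] = d·G[:,22] = (01111101000010100101110101)·(00000000000000000100000000) mod 2 = 0+0+0+0+0+0+0+0+0+0+0+0+0+0+0+0+0+1+0+0+0+0+0+0+0+0 mod 2 = 1
  c[23] = d·G[:,23] = (01111101000010100101110101)·(00000000000000000010000000) mod 2 = 0+0+0+0+0+0+0+0+0+0+0+0+0+0+0+0+0+0+0+0+0+0+0+0+0+0 mod 2 = 0
  c[24] = d·G[:,24] = (01111101000010100101110101)·(00000000000000000001000000) mod 2 = 0+0+0+0+0+0+0+0+0+0+0+0+0+0+0+0+0+0+0+1+0+0+0+0+0+0 mod 2 = 1
  c[25] = d·G[:,25] = (01111101000010100101110101)·(00000000000000000000100000) mod 2 = 0+0+0+0+0+0+0+0+0+0+0+0+0+0+0+0+0+0+0+0+1+0+0+0+0+0 mod 2 = 1
  c[26] = d·G[:,26] = (01111101000010100101110101)·(00000000000000000000010000) mod 2 = 0+0+0+0+0+0+0+0+0+0+0+0+0+0+0+0+0+0+0+0+0+1+0+0+0+0 mod 2 = 1
  c[27] = d·G[:,27] = (01111101000010100101110101)·(00000000000000000000001000) mod 2 = 0+0+0+0+0+0+0+0+0+0+0+0+0+0+0+0+0+0+0+0+0+0+0+0+0+0 mod 2 = 0
  c[28] = d·G[:,28] = (01111101000010100101110101)·(00000000000000000000000100) mod 2 = 0+0+0+0+0+0+0+0+0+0+0+0+0+0+0+0+0+0+0+0+0+0+0+1+0+0 mod 2 = 1
  c[29] = d·G[:,29] = (01111101000010100101110101)·(00000000000000000000000010) mod 2 = 0+0+0+0+0+0+0+0+0+0+0+0+0+0+0+0+0+0+0+0+0+0+0+0+0+0 mod 2 = 0
  c[30] = d·G[:,30] = (01111101000010100101110101)·(00000000000000000000000001) mod 2 = 0+0+0+0+0+0+0+0+0+0+0+0+0+0+0+0+0+0+0+0+0+0+0+0+0+1 mod 2 = 1
Codeword = 0000111011010000010100101110101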